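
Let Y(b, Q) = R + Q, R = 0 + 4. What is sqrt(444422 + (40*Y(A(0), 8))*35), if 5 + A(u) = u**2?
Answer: sqrt(461222) ≈ 679.13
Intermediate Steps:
R = 4
A(u) = -5 + u**2
Y(b, Q) = 4 + Q
sqrt(444422 + (40*Y(A(0), 8))*35) = sqrt(444422 + (40*(4 + 8))*35) = sqrt(444422 + (40*12)*35) = sqrt(444422 + 480*35) = sqrt(444422 + 16800) = sqrt(461222)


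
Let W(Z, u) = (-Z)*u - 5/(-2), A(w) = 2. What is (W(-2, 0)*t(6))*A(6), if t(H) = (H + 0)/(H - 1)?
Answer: 6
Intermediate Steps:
t(H) = H/(-1 + H)
W(Z, u) = 5/2 - Z*u (W(Z, u) = -Z*u - 5*(-½) = -Z*u + 5/2 = 5/2 - Z*u)
(W(-2, 0)*t(6))*A(6) = ((5/2 - 1*(-2)*0)*(6/(-1 + 6)))*2 = ((5/2 + 0)*(6/5))*2 = (5*(6*(⅕))/2)*2 = ((5/2)*(6/5))*2 = 3*2 = 6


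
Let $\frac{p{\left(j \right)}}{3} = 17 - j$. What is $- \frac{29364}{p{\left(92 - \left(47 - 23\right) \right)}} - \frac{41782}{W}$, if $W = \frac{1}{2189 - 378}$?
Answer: $- \frac{3859017514}{51} \approx -7.5667 \cdot 10^{7}$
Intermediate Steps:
$p{\left(j \right)} = 51 - 3 j$ ($p{\left(j \right)} = 3 \left(17 - j\right) = 51 - 3 j$)
$W = \frac{1}{1811} \approx 0.00055218$
$- \frac{29364}{p{\left(92 - \left(47 - 23\right) \right)}} - \frac{41782}{W} = - \frac{29364}{51 - 3 \left(92 - \left(47 - 23\right)\right)} - 41782 \frac{1}{\frac{1}{1811}} = - \frac{29364}{51 - 3 \left(92 - \left(47 - 23\right)\right)} - 75667202 = - \frac{29364}{51 - 3 \left(92 - 24\right)} - 75667202 = - \frac{29364}{51 - 204} - 75667202 = - \frac{29364}{-153} - 75667202 = \left(-29364\right) \left(- \frac{1}{153}\right) - 75667202 = \frac{9788}{51} - 75667202 = - \frac{3859017514}{51}$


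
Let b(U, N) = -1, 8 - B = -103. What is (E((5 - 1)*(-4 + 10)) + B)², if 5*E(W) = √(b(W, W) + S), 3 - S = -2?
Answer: 310249/25 ≈ 12410.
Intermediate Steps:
S = 5 (S = 3 - 1*(-2) = 3 + 2 = 5)
B = 111 (B = 8 - 1*(-103) = 8 + 103 = 111)
E(W) = ⅖ (E(W) = √(-1 + 5)/5 = √4/5 = (⅕)*2 = ⅖)
(E((5 - 1)*(-4 + 10)) + B)² = (⅖ + 111)² = (557/5)² = 310249/25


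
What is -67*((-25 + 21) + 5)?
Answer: -67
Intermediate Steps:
-67*((-25 + 21) + 5) = -67*(-4 + 5) = -67*1 = -67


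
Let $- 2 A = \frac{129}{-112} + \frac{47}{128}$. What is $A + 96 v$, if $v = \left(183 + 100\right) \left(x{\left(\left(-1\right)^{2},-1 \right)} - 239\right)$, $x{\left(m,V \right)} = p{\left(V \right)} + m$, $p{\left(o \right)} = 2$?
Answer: $- \frac{11489672513}{1792} \approx -6.4116 \cdot 10^{6}$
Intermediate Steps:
$x{\left(m,V \right)} = 2 + m$
$A = \frac{703}{1792}$ ($A = - \frac{\frac{129}{-112} + \frac{47}{128}}{2} = - \frac{129 \left(- \frac{1}{112}\right) + 47 \cdot \frac{1}{128}}{2} = - \frac{- \frac{129}{112} + \frac{47}{128}}{2} = \left(- \frac{1}{2}\right) \left(- \frac{703}{896}\right) = \frac{703}{1792} \approx 0.3923$)
$v = -66788$ ($v = \left(183 + 100\right) \left(\left(2 + \left(-1\right)^{2}\right) - 239\right) = 283 \left(\left(2 + 1\right) - 239\right) = 283 \left(3 - 239\right) = 283 \left(-236\right) = -66788$)
$A + 96 v = \frac{703}{1792} + 96 \left(-66788\right) = \frac{703}{1792} - 6411648 = - \frac{11489672513}{1792}$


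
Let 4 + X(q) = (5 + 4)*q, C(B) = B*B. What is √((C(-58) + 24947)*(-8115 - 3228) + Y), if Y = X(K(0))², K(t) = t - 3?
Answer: 14*I*√1638422 ≈ 17920.0*I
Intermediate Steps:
K(t) = -3 + t
C(B) = B²
X(q) = -4 + 9*q (X(q) = -4 + (5 + 4)*q = -4 + 9*q)
Y = 961 (Y = (-4 + 9*(-3 + 0))² = (-4 + 9*(-3))² = (-4 - 27)² = (-31)² = 961)
√((C(-58) + 24947)*(-8115 - 3228) + Y) = √(((-58)² + 24947)*(-8115 - 3228) + 961) = √((3364 + 24947)*(-11343) + 961) = √(28311*(-11343) + 961) = √(-321131673 + 961) = √(-321130712) = 14*I*√1638422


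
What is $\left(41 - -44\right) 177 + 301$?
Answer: $15346$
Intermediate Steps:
$\left(41 - -44\right) 177 + 301 = \left(41 + 44\right) 177 + 301 = 85 \cdot 177 + 301 = 15045 + 301 = 15346$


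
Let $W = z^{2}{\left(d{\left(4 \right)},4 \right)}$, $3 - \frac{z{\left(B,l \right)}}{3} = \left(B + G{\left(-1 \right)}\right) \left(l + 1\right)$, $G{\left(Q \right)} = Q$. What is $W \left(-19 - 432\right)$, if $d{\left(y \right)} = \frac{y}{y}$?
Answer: $-36531$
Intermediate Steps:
$d{\left(y \right)} = 1$
$z{\left(B,l \right)} = 9 - 3 \left(1 + l\right) \left(-1 + B\right)$ ($z{\left(B,l \right)} = 9 - 3 \left(B - 1\right) \left(l + 1\right) = 9 - 3 \left(-1 + B\right) \left(1 + l\right) = 9 - 3 \left(1 + l\right) \left(-1 + B\right)$)
$W = 81$ ($W = \left(12 - 3 + 3 \cdot 4 - 3 \cdot 4\right)^{2} = \left(12 - 3 + 12 - 12\right)^{2} = 9^{2} = 81$)
$W \left(-19 - 432\right) = 81 \left(-19 - 432\right) = 81 \left(-451\right) = -36531$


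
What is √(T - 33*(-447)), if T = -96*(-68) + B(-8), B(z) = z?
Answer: √21271 ≈ 145.85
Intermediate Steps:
T = 6520 (T = -96*(-68) - 8 = 6528 - 8 = 6520)
√(T - 33*(-447)) = √(6520 - 33*(-447)) = √(6520 + 14751) = √21271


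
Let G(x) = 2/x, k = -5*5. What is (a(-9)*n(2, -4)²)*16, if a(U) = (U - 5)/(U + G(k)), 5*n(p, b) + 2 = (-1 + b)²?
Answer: 118496/227 ≈ 522.01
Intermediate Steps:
k = -25
n(p, b) = -⅖ + (-1 + b)²/5
a(U) = (-5 + U)/(-2/25 + U) (a(U) = (U - 5)/(U + 2/(-25)) = (-5 + U)/(U + 2*(-1/25)) = (-5 + U)/(U - 2/25) = (-5 + U)/(-2/25 + U))
(a(-9)*n(2, -4)²)*16 = ((25*(-5 - 9)/(-2 + 25*(-9)))*(-⅖ + (-1 - 4)²/5)²)*16 = ((25*(-14)/(-2 - 225))*(-⅖ + (⅕)*(-5)²)²)*16 = ((25*(-14)/(-227))*(-⅖ + (⅕)*25)²)*16 = ((25*(-1/227)*(-14))*(-⅖ + 5)²)*16 = (350*(23/5)²/227)*16 = ((350/227)*(529/25))*16 = (7406/227)*16 = 118496/227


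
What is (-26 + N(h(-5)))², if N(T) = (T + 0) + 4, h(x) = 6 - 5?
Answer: 441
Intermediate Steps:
h(x) = 1
N(T) = 4 + T (N(T) = T + 4 = 4 + T)
(-26 + N(h(-5)))² = (-26 + (4 + 1))² = (-26 + 5)² = (-21)² = 441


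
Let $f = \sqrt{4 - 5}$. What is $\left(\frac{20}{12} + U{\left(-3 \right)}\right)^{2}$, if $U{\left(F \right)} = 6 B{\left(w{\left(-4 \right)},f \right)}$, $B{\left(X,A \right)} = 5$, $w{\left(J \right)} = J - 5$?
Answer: $\frac{9025}{9} \approx 1002.8$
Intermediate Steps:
$f = i$ ($f = \sqrt{-1} = i \approx 1.0 i$)
$w{\left(J \right)} = -5 + J$ ($w{\left(J \right)} = J - 5 = -5 + J$)
$U{\left(F \right)} = 30$ ($U{\left(F \right)} = 6 \cdot 5 = 30$)
$\left(\frac{20}{12} + U{\left(-3 \right)}\right)^{2} = \left(\frac{20}{12} + 30\right)^{2} = \left(20 \cdot \frac{1}{12} + 30\right)^{2} = \left(\frac{5}{3} + 30\right)^{2} = \left(\frac{95}{3}\right)^{2} = \frac{9025}{9}$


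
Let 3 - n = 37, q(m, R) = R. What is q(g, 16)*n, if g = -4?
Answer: -544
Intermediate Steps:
n = -34 (n = 3 - 1*37 = 3 - 37 = -34)
q(g, 16)*n = 16*(-34) = -544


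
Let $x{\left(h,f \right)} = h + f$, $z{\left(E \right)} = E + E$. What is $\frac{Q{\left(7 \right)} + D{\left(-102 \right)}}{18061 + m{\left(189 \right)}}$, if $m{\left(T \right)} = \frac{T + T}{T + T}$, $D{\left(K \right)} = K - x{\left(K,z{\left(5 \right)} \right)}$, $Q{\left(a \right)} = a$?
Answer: $- \frac{3}{18062} \approx -0.00016609$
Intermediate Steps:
$z{\left(E \right)} = 2 E$
$x{\left(h,f \right)} = f + h$
$D{\left(K \right)} = -10$ ($D{\left(K \right)} = K - \left(2 \cdot 5 + K\right) = K - \left(10 + K\right) = -10$)
$m{\left(T \right)} = 1$ ($m{\left(T \right)} = \frac{2 T}{2 T} = 2 T \frac{1}{2 T} = 1$)
$\frac{Q{\left(7 \right)} + D{\left(-102 \right)}}{18061 + m{\left(189 \right)}} = \frac{7 - 10}{18061 + 1} = - \frac{3}{18062}$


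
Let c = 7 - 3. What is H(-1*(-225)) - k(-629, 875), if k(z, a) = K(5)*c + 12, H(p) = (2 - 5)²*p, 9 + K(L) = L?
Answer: 2029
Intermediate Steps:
K(L) = -9 + L
c = 4
H(p) = 9*p (H(p) = (-3)²*p = 9*p)
k(z, a) = -4 (k(z, a) = (-9 + 5)*4 + 12 = -4*4 + 12 = -16 + 12 = -4)
H(-1*(-225)) - k(-629, 875) = 9*(-1*(-225)) - 1*(-4) = 9*225 + 4 = 2025 + 4 = 2029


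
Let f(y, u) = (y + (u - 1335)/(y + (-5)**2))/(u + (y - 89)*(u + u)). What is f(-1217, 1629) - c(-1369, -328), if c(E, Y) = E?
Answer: 3470385777235/2534978124 ≈ 1369.0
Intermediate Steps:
f(y, u) = (y + (-1335 + u)/(25 + y))/(u + 2*u*(-89 + y)) (f(y, u) = (y + (-1335 + u)/(y + 25))/(u + (-89 + y)*(2*u)) = (y + (-1335 + u)/(25 + y))/(u + 2*u*(-89 + y)))
f(-1217, 1629) - c(-1369, -328) = (1335 - 1*1629 - 1*(-1217)**2 - 25*(-1217))/(1629*(4425 - 2*(-1217)**2 + 127*(-1217))) - 1*(-1369) = (1335 - 1629 - 1*1481089 + 30425)/(1629*(4425 - 2*1481089 - 154559)) + 1369 = (1335 - 1629 - 1481089 + 30425)/(1629*(4425 - 2962178 - 154559)) + 1369 = (1/1629)*(-1450958)/(-3112312) + 1369 = (1/1629)*(-1/3112312)*(-1450958) + 1369 = 725479/2534978124 + 1369 = 3470385777235/2534978124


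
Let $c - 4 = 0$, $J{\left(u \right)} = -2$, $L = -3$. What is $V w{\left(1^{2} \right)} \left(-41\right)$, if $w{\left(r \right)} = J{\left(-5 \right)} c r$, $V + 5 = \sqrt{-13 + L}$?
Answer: $-1640 + 1312 i \approx -1640.0 + 1312.0 i$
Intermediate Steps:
$c = 4$ ($c = 4 + 0 = 4$)
$V = -5 + 4 i$ ($V = -5 + \sqrt{-13 - 3} = -5 + \sqrt{-16} = -5 + 4 i \approx -5.0 + 4.0 i$)
$w{\left(r \right)} = - 8 r$ ($w{\left(r \right)} = \left(-2\right) 4 r = - 8 r$)
$V w{\left(1^{2} \right)} \left(-41\right) = \left(-5 + 4 i\right) \left(- 8 \cdot 1^{2}\right) \left(-41\right) = \left(-5 + 4 i\right) \left(\left(-8\right) 1\right) \left(-41\right) = \left(-5 + 4 i\right) \left(-8\right) \left(-41\right) = \left(40 - 32 i\right) \left(-41\right) = -1640 + 1312 i$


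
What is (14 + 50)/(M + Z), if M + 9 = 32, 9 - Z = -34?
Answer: 32/33 ≈ 0.96970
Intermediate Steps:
Z = 43 (Z = 9 - 1*(-34) = 9 + 34 = 43)
M = 23 (M = -9 + 32 = 23)
(14 + 50)/(M + Z) = (14 + 50)/(23 + 43) = 64/66 = 64*(1/66) = 32/33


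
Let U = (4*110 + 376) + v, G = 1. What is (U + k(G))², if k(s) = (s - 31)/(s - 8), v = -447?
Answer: 6827769/49 ≈ 1.3934e+5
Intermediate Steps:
k(s) = (-31 + s)/(-8 + s)
U = 369 (U = (4*110 + 376) - 447 = (440 + 376) - 447 = 816 - 447 = 369)
(U + k(G))² = (369 + (-31 + 1)/(-8 + 1))² = (369 - 30/(-7))² = (369 - ⅐*(-30))² = (369 + 30/7)² = (2613/7)² = 6827769/49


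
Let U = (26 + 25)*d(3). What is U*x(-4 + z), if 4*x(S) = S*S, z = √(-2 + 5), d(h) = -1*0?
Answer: 0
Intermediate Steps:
d(h) = 0
z = √3 ≈ 1.7320
x(S) = S²/4 (x(S) = (S*S)/4 = S²/4)
U = 0 (U = (26 + 25)*0 = 51*0 = 0)
U*x(-4 + z) = 0*((-4 + √3)²/4) = 0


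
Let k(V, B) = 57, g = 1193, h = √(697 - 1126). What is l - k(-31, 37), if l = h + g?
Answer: 1136 + I*√429 ≈ 1136.0 + 20.712*I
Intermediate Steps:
h = I*√429 (h = √(-429) = I*√429 ≈ 20.712*I)
l = 1193 + I*√429 (l = I*√429 + 1193 = 1193 + I*√429 ≈ 1193.0 + 20.712*I)
l - k(-31, 37) = (1193 + I*√429) - 1*57 = (1193 + I*√429) - 57 = 1136 + I*√429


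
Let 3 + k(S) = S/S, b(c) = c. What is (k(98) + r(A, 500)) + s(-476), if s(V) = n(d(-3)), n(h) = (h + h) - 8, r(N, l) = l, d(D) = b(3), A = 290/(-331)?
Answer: 496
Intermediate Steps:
A = -290/331 (A = 290*(-1/331) = -290/331 ≈ -0.87613)
d(D) = 3
k(S) = -2 (k(S) = -3 + S/S = -3 + 1 = -2)
n(h) = -8 + 2*h (n(h) = 2*h - 8 = -8 + 2*h)
s(V) = -2 (s(V) = -8 + 2*3 = -8 + 6 = -2)
(k(98) + r(A, 500)) + s(-476) = (-2 + 500) - 2 = 498 - 2 = 496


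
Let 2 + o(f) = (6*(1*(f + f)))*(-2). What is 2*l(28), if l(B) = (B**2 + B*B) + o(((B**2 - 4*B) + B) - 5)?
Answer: -30228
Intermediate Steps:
o(f) = -2 - 24*f (o(f) = -2 + (6*(1*(f + f)))*(-2) = -2 + (6*(1*(2*f)))*(-2) = -2 + (6*(2*f))*(-2) = -2 + (12*f)*(-2) = -2 - 24*f)
l(B) = 118 - 22*B**2 + 72*B (l(B) = (B**2 + B*B) + (-2 - 24*(((B**2 - 4*B) + B) - 5)) = (B**2 + B**2) + (-2 - 24*((B**2 - 3*B) - 5)) = 2*B**2 + (-2 - 24*(-5 + B**2 - 3*B)) = 2*B**2 + (-2 + (120 - 24*B**2 + 72*B)) = 2*B**2 + (118 - 24*B**2 + 72*B) = 118 - 22*B**2 + 72*B)
2*l(28) = 2*(118 - 22*28**2 + 72*28) = 2*(118 - 22*784 + 2016) = 2*(118 - 17248 + 2016) = 2*(-15114) = -30228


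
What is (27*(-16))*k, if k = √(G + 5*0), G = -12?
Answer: -864*I*√3 ≈ -1496.5*I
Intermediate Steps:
k = 2*I*√3 (k = √(-12 + 5*0) = √(-12 + 0) = √(-12) = 2*I*√3 ≈ 3.4641*I)
(27*(-16))*k = (27*(-16))*(2*I*√3) = -864*I*√3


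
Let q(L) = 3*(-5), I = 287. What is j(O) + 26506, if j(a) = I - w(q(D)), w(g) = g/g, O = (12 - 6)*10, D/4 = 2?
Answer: 26792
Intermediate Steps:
D = 8 (D = 4*2 = 8)
O = 60 (O = 6*10 = 60)
q(L) = -15
w(g) = 1
j(a) = 286 (j(a) = 287 - 1*1 = 287 - 1 = 286)
j(O) + 26506 = 286 + 26506 = 26792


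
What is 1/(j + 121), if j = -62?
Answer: 1/59 ≈ 0.016949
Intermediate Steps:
1/(j + 121) = 1/(-62 + 121) = 1/59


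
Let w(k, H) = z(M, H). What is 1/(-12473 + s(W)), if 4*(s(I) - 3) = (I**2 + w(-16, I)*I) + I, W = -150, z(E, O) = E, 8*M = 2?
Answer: -8/55135 ≈ -0.00014510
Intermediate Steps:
M = 1/4 (M = (1/8)*2 = 1/4 ≈ 0.25000)
w(k, H) = 1/4
s(I) = 3 + I**2/4 + 5*I/16 (s(I) = 3 + ((I**2 + I/4) + I)/4 = 3 + (I**2 + 5*I/4)/4 = 3 + (I**2/4 + 5*I/16) = 3 + I**2/4 + 5*I/16)
1/(-12473 + s(W)) = 1/(-12473 + (3 + (1/4)*(-150)**2 + (5/16)*(-150))) = 1/(-12473 + (3 + (1/4)*22500 - 375/8)) = 1/(-12473 + (3 + 5625 - 375/8)) = 1/(-12473 + 44649/8) = 1/(-55135/8) = -8/55135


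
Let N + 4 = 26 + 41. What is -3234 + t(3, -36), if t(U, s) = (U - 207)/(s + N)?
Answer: -29174/9 ≈ -3241.6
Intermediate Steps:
N = 63 (N = -4 + (26 + 41) = -4 + 67 = 63)
t(U, s) = (-207 + U)/(63 + s) (t(U, s) = (U - 207)/(s + 63) = (-207 + U)/(63 + s))
-3234 + t(3, -36) = -3234 + (-207 + 3)/(63 - 36) = -3234 - 204/27 = -3234 + (1/27)*(-204) = -3234 - 68/9 = -29174/9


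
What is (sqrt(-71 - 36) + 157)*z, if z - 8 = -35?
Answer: -4239 - 27*I*sqrt(107) ≈ -4239.0 - 279.29*I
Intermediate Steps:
z = -27 (z = 8 - 35 = -27)
(sqrt(-71 - 36) + 157)*z = (sqrt(-71 - 36) + 157)*(-27) = (sqrt(-107) + 157)*(-27) = (I*sqrt(107) + 157)*(-27) = (157 + I*sqrt(107))*(-27) = -4239 - 27*I*sqrt(107)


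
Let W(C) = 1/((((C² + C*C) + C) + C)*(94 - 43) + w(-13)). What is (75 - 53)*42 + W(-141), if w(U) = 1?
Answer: 1860456445/2013481 ≈ 924.00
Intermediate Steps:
W(C) = 1/(1 + 102*C + 102*C²) (W(C) = 1/((((C² + C*C) + C) + C)*(94 - 43) + 1) = 1/((((C² + C²) + C) + C)*51 + 1) = 1/(((2*C² + C) + C)*51 + 1) = 1/(((C + 2*C²) + C)*51 + 1) = 1/((2*C + 2*C²)*51 + 1) = 1/((102*C + 102*C²) + 1) = 1/(1 + 102*C + 102*C²))
(75 - 53)*42 + W(-141) = (75 - 53)*42 + 1/(1 + 102*(-141) + 102*(-141)²) = 22*42 + 1/(1 - 14382 + 102*19881) = 924 + 1/(1 - 14382 + 2027862) = 924 + 1/2013481 = 1860456445/2013481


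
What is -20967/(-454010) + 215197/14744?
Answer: 49005363709/3346961720 ≈ 14.642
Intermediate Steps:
-20967/(-454010) + 215197/14744 = -20967*(-1/454010) + 215197*(1/14744) = 20967/454010 + 215197/14744 = 49005363709/3346961720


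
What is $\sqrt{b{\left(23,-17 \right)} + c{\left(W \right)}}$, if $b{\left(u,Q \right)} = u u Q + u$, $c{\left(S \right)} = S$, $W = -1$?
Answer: $i \sqrt{8971} \approx 94.715 i$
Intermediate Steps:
$b{\left(u,Q \right)} = u + Q u^{2}$ ($b{\left(u,Q \right)} = u^{2} Q + u = Q u^{2} + u = u + Q u^{2}$)
$\sqrt{b{\left(23,-17 \right)} + c{\left(W \right)}} = \sqrt{23 \left(1 - 391\right) - 1} = \sqrt{23 \left(-390\right) - 1} = \sqrt{-8970 - 1} = \sqrt{-8971} = i \sqrt{8971}$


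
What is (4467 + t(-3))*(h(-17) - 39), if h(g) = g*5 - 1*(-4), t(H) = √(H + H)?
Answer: -536040 - 120*I*√6 ≈ -5.3604e+5 - 293.94*I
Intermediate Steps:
t(H) = √2*√H (t(H) = √(2*H) = √2*√H)
h(g) = 4 + 5*g (h(g) = 5*g + 4 = 4 + 5*g)
(4467 + t(-3))*(h(-17) - 39) = (4467 + √2*√(-3))*((4 + 5*(-17)) - 39) = (4467 + √2*(I*√3))*((4 - 85) - 39) = (4467 + I*√6)*(-81 - 39) = (4467 + I*√6)*(-120) = -536040 - 120*I*√6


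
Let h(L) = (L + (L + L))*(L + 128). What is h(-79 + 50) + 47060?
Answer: 38447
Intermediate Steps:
h(L) = 3*L*(128 + L) (h(L) = (L + 2*L)*(128 + L) = (3*L)*(128 + L) = 3*L*(128 + L))
h(-79 + 50) + 47060 = 3*(-79 + 50)*(128 + (-79 + 50)) + 47060 = 3*(-29)*(128 - 29) + 47060 = 3*(-29)*99 + 47060 = -8613 + 47060 = 38447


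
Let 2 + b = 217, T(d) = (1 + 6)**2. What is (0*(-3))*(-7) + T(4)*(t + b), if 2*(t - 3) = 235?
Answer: 32879/2 ≈ 16440.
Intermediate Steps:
t = 241/2 (t = 3 + (1/2)*235 = 3 + 235/2 = 241/2 ≈ 120.50)
T(d) = 49 (T(d) = 7**2 = 49)
b = 215 (b = -2 + 217 = 215)
(0*(-3))*(-7) + T(4)*(t + b) = (0*(-3))*(-7) + 49*(241/2 + 215) = 0*(-7) + 49*(671/2) = 0 + 32879/2 = 32879/2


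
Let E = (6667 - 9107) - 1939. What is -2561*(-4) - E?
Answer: 14623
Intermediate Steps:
E = -4379 (E = -2440 - 1939 = -4379)
-2561*(-4) - E = -2561*(-4) - 1*(-4379) = 10244 + 4379 = 14623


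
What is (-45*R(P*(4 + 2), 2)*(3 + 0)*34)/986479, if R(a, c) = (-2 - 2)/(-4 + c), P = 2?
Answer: -9180/986479 ≈ -0.0093058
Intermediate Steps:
R(a, c) = -4/(-4 + c)
(-45*R(P*(4 + 2), 2)*(3 + 0)*34)/986479 = (-45*(-4/(-4 + 2))*(3 + 0)*34)/986479 = (-45*(-4/(-2))*3*34)*(1/986479) = (-45*(-4*(-½))*3*34)*(1/986479) = (-90*3*34)*(1/986479) = (-45*6*34)*(1/986479) = -270*34*(1/986479) = -9180*1/986479 = -9180/986479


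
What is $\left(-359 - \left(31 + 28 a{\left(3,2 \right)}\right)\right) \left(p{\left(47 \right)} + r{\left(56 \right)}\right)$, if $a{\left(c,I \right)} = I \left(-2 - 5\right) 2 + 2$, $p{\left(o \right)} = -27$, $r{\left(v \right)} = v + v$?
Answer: $28730$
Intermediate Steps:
$r{\left(v \right)} = 2 v$
$a{\left(c,I \right)} = 2 - 14 I$ ($a{\left(c,I \right)} = I \left(-7\right) 2 + 2 = - 7 I 2 + 2 = - 14 I + 2 = 2 - 14 I$)
$\left(-359 - \left(31 + 28 a{\left(3,2 \right)}\right)\right) \left(p{\left(47 \right)} + r{\left(56 \right)}\right) = \left(-359 - \left(31 + 28 \left(2 - 28\right)\right)\right) \left(-27 + 2 \cdot 56\right) = \left(-359 - \left(31 + 28 \left(2 - 28\right)\right)\right) \left(-27 + 112\right) = \left(-359 - -697\right) 85 = \left(-359 + \left(-31 + 728\right)\right) 85 = \left(-359 + 697\right) 85 = 338 \cdot 85 = 28730$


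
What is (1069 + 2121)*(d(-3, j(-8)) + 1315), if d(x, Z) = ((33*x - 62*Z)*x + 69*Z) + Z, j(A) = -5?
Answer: 1059080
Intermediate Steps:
d(x, Z) = 70*Z + x*(-62*Z + 33*x) (d(x, Z) = ((-62*Z + 33*x)*x + 69*Z) + Z = (x*(-62*Z + 33*x) + 69*Z) + Z = (69*Z + x*(-62*Z + 33*x)) + Z = 70*Z + x*(-62*Z + 33*x))
(1069 + 2121)*(d(-3, j(-8)) + 1315) = (1069 + 2121)*((33*(-3)² + 70*(-5) - 62*(-5)*(-3)) + 1315) = 3190*((33*9 - 350 - 930) + 1315) = 3190*((297 - 350 - 930) + 1315) = 3190*(-983 + 1315) = 3190*332 = 1059080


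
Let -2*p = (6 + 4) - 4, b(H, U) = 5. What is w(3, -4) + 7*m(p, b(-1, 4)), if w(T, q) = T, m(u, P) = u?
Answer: -18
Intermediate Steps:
p = -3 (p = -((6 + 4) - 4)/2 = -(10 - 4)/2 = -1/2*6 = -3)
w(3, -4) + 7*m(p, b(-1, 4)) = 3 + 7*(-3) = 3 - 21 = -18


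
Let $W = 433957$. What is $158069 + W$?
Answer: $592026$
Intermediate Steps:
$158069 + W = 158069 + 433957 = 592026$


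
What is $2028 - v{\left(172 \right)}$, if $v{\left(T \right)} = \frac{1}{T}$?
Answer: $\frac{348815}{172} \approx 2028.0$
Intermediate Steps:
$2028 - v{\left(172 \right)} = 2028 - \frac{1}{172} = \frac{348815}{172}$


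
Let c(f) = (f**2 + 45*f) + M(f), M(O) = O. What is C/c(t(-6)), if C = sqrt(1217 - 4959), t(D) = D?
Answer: -I*sqrt(3742)/240 ≈ -0.25488*I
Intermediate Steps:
C = I*sqrt(3742) (C = sqrt(-3742) = I*sqrt(3742) ≈ 61.172*I)
c(f) = f**2 + 46*f (c(f) = (f**2 + 45*f) + f = f**2 + 46*f)
C/c(t(-6)) = (I*sqrt(3742))/((-6*(46 - 6))) = (I*sqrt(3742))/((-6*40)) = (I*sqrt(3742))/(-240) = (I*sqrt(3742))*(-1/240) = -I*sqrt(3742)/240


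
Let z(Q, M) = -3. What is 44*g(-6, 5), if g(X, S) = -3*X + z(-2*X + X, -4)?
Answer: 660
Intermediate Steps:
g(X, S) = -3 - 3*X (g(X, S) = -3*X - 3 = -3 - 3*X)
44*g(-6, 5) = 44*(-3 - 3*(-6)) = 44*(-3 + 18) = 44*15 = 660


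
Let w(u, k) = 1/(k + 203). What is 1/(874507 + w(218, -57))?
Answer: 146/127678023 ≈ 1.1435e-6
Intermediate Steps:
w(u, k) = 1/(203 + k)
1/(874507 + w(218, -57)) = 1/(874507 + 1/(203 - 57)) = 1/(874507 + 1/146) = 1/(127678023/146) = 146/127678023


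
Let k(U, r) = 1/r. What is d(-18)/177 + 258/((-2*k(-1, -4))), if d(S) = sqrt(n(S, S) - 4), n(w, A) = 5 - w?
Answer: 516 + sqrt(19)/177 ≈ 516.02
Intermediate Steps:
d(S) = sqrt(1 - S) (d(S) = sqrt((5 - S) - 4) = sqrt(1 - S))
d(-18)/177 + 258/((-2*k(-1, -4))) = sqrt(1 - 1*(-18))/177 + 258/((-2/(-4))) = sqrt(1 + 18)*(1/177) + 258/((-2*(-1/4))) = sqrt(19)*(1/177) + 258/(1/2) = sqrt(19)/177 + 258*2 = sqrt(19)/177 + 516 = 516 + sqrt(19)/177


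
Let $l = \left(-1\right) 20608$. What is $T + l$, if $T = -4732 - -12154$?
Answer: $-13186$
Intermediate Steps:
$l = -20608$
$T = 7422$ ($T = -4732 + 12154 = 7422$)
$T + l = 7422 - 20608 = -13186$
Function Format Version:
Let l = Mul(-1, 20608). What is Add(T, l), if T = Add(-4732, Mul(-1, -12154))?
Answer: -13186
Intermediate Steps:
l = -20608
T = 7422 (T = Add(-4732, 12154) = 7422)
Add(T, l) = Add(7422, -20608) = -13186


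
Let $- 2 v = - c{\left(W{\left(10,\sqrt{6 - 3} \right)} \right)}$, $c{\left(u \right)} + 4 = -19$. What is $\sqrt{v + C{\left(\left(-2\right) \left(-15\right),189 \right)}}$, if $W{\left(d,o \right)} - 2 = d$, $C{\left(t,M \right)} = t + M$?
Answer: $\frac{\sqrt{830}}{2} \approx 14.405$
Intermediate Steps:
$C{\left(t,M \right)} = M + t$
$W{\left(d,o \right)} = 2 + d$
$c{\left(u \right)} = -23$ ($c{\left(u \right)} = -4 - 19 = -23$)
$v = - \frac{23}{2}$ ($v = - \frac{\left(-1\right) \left(-23\right)}{2} = \left(- \frac{1}{2}\right) 23 = - \frac{23}{2} \approx -11.5$)
$\sqrt{v + C{\left(\left(-2\right) \left(-15\right),189 \right)}} = \sqrt{- \frac{23}{2} + \left(189 - -30\right)} = \sqrt{- \frac{23}{2} + \left(189 + 30\right)} = \sqrt{- \frac{23}{2} + 219} = \sqrt{\frac{415}{2}} = \frac{\sqrt{830}}{2}$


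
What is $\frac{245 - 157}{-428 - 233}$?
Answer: $- \frac{88}{661} \approx -0.13313$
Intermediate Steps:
$\frac{245 - 157}{-428 - 233} = \frac{245 - 157}{-661} = 88 \left(- \frac{1}{661}\right) = - \frac{88}{661}$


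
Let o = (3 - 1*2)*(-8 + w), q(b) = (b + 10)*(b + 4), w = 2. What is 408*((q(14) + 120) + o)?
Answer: 222768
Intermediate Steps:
q(b) = (4 + b)*(10 + b) (q(b) = (10 + b)*(4 + b) = (4 + b)*(10 + b))
o = -6 (o = (3 - 1*2)*(-8 + 2) = (3 - 2)*(-6) = 1*(-6) = -6)
408*((q(14) + 120) + o) = 408*(((40 + 14² + 14*14) + 120) - 6) = 408*(((40 + 196 + 196) + 120) - 6) = 408*((432 + 120) - 6) = 408*(552 - 6) = 408*546 = 222768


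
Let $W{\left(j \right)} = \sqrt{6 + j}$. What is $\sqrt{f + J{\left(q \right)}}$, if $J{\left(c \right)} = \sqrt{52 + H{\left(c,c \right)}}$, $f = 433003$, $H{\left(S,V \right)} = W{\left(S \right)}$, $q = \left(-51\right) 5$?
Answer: $\sqrt{433003 + \sqrt{52 + i \sqrt{249}}} \approx 658.04 + 0.0008 i$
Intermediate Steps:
$q = -255$
$H{\left(S,V \right)} = \sqrt{6 + S}$
$J{\left(c \right)} = \sqrt{52 + \sqrt{6 + c}}$
$\sqrt{f + J{\left(q \right)}} = \sqrt{433003 + \sqrt{52 + \sqrt{6 - 255}}} = \sqrt{433003 + \sqrt{52 + \sqrt{-249}}} = \sqrt{433003 + \sqrt{52 + i \sqrt{249}}}$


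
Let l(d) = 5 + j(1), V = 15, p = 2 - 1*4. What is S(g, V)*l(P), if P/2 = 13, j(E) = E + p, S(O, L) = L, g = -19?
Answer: 60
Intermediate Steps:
p = -2 (p = 2 - 4 = -2)
j(E) = -2 + E (j(E) = E - 2 = -2 + E)
P = 26 (P = 2*13 = 26)
l(d) = 4 (l(d) = 5 + (-2 + 1) = 5 - 1 = 4)
S(g, V)*l(P) = 15*4 = 60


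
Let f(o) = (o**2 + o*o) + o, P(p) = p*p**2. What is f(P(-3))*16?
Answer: 22896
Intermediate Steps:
P(p) = p**3
f(o) = o + 2*o**2 (f(o) = (o**2 + o**2) + o = 2*o**2 + o = o + 2*o**2)
f(P(-3))*16 = ((-3)**3*(1 + 2*(-3)**3))*16 = -27*(1 + 2*(-27))*16 = -27*(1 - 54)*16 = -27*(-53)*16 = 1431*16 = 22896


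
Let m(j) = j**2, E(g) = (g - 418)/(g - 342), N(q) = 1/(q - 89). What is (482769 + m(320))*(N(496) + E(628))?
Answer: 175460674/407 ≈ 4.3111e+5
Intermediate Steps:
N(q) = 1/(-89 + q)
E(g) = (-418 + g)/(-342 + g)
(482769 + m(320))*(N(496) + E(628)) = (482769 + 320**2)*(1/(-89 + 496) + (-418 + 628)/(-342 + 628)) = (482769 + 102400)*(1/407 + 210/286) = 585169*(1/407 + (1/286)*210) = 585169*(1/407 + 105/143) = 585169*(3898/5291) = 175460674/407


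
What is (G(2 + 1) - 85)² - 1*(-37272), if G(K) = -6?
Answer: 45553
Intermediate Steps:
(G(2 + 1) - 85)² - 1*(-37272) = (-6 - 85)² - 1*(-37272) = (-91)² + 37272 = 8281 + 37272 = 45553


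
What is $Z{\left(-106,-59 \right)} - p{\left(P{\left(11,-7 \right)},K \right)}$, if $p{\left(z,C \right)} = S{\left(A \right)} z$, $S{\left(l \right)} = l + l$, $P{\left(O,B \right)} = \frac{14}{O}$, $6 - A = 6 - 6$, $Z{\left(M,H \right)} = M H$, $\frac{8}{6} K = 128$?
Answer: $\frac{68626}{11} \approx 6238.7$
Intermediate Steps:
$K = 96$ ($K = \frac{3}{4} \cdot 128 = 96$)
$Z{\left(M,H \right)} = H M$
$A = 6$ ($A = 6 - \left(6 - 6\right) = 6 - 0 = 6 + 0 = 6$)
$S{\left(l \right)} = 2 l$
$p{\left(z,C \right)} = 12 z$ ($p{\left(z,C \right)} = 2 \cdot 6 z = 12 z$)
$Z{\left(-106,-59 \right)} - p{\left(P{\left(11,-7 \right)},K \right)} = \left(-59\right) \left(-106\right) - 12 \cdot \frac{14}{11} = 6254 - 12 \cdot 14 \cdot \frac{1}{11} = 6254 - 12 \cdot \frac{14}{11} = 6254 - \frac{168}{11} = \frac{68626}{11}$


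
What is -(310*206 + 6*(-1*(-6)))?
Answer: -63896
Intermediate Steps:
-(310*206 + 6*(-1*(-6))) = -(63860 + 6*6) = -(63860 + 36) = -1*63896 = -63896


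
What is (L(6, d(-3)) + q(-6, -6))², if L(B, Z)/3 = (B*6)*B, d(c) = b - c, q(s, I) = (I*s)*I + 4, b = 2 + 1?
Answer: 190096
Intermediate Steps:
b = 3
q(s, I) = 4 + s*I² (q(s, I) = s*I² + 4 = 4 + s*I²)
d(c) = 3 - c
L(B, Z) = 18*B² (L(B, Z) = 3*((B*6)*B) = 3*((6*B)*B) = 3*(6*B²) = 18*B²)
(L(6, d(-3)) + q(-6, -6))² = (18*6² + (4 - 6*(-6)²))² = (18*36 + (4 - 6*36))² = (648 + (4 - 216))² = (648 - 212)² = 436² = 190096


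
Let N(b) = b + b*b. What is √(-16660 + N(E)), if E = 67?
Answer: 2*I*√3026 ≈ 110.02*I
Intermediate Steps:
N(b) = b + b²
√(-16660 + N(E)) = √(-16660 + 67*(1 + 67)) = √(-16660 + 67*68) = √(-16660 + 4556) = √(-12104) = 2*I*√3026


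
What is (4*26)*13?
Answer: 1352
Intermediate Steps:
(4*26)*13 = 104*13 = 1352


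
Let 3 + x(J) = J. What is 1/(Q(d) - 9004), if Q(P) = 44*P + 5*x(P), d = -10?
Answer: -1/9509 ≈ -0.00010516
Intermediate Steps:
x(J) = -3 + J
Q(P) = -15 + 49*P (Q(P) = 44*P + 5*(-3 + P) = 44*P + (-15 + 5*P) = -15 + 49*P)
1/(Q(d) - 9004) = 1/((-15 + 49*(-10)) - 9004) = 1/((-15 - 490) - 9004) = 1/(-505 - 9004) = 1/(-9509) = -1/9509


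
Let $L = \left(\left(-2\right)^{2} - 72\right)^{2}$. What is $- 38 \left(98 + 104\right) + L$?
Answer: $-3052$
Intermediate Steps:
$L = 4624$ ($L = \left(4 - 72\right)^{2} = \left(-68\right)^{2} = 4624$)
$- 38 \left(98 + 104\right) + L = - 38 \left(98 + 104\right) + 4624 = \left(-38\right) 202 + 4624 = -7676 + 4624 = -3052$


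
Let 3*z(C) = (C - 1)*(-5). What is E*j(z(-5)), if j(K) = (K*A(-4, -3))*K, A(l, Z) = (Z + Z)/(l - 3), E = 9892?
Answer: 5935200/7 ≈ 8.4789e+5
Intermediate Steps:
z(C) = 5/3 - 5*C/3 (z(C) = ((C - 1)*(-5))/3 = ((-1 + C)*(-5))/3 = (5 - 5*C)/3 = 5/3 - 5*C/3)
A(l, Z) = 2*Z/(-3 + l) (A(l, Z) = (2*Z)/(-3 + l) = 2*Z/(-3 + l))
j(K) = 6*K**2/7 (j(K) = (K*(2*(-3)/(-3 - 4)))*K = (K*(2*(-3)/(-7)))*K = (K*(2*(-3)*(-1/7)))*K = (K*(6/7))*K = (6*K/7)*K = 6*K**2/7)
E*j(z(-5)) = 9892*(6*(5/3 - 5/3*(-5))**2/7) = 9892*(6*(5/3 + 25/3)**2/7) = 9892*((6/7)*10**2) = 9892*((6/7)*100) = 9892*(600/7) = 5935200/7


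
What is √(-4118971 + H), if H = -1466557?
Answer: 2*I*√1396382 ≈ 2363.4*I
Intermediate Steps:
√(-4118971 + H) = √(-4118971 - 1466557) = √(-5585528) = 2*I*√1396382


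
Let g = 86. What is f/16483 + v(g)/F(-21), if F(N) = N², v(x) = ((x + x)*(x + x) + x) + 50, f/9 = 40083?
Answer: 648964187/7269003 ≈ 89.278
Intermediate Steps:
f = 360747 (f = 9*40083 = 360747)
v(x) = 50 + x + 4*x² (v(x) = ((2*x)*(2*x) + x) + 50 = (4*x² + x) + 50 = (x + 4*x²) + 50 = 50 + x + 4*x²)
f/16483 + v(g)/F(-21) = 360747/16483 + (50 + 86 + 4*86²)/((-21)²) = 360747*(1/16483) + (50 + 86 + 4*7396)/441 = 360747/16483 + (50 + 86 + 29584)*(1/441) = 360747/16483 + 29720*(1/441) = 360747/16483 + 29720/441 = 648964187/7269003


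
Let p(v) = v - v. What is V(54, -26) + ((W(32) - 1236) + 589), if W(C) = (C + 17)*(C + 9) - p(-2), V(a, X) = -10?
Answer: 1352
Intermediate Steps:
p(v) = 0
W(C) = (9 + C)*(17 + C) (W(C) = (C + 17)*(C + 9) - 1*0 = (17 + C)*(9 + C) + 0 = (9 + C)*(17 + C) + 0 = (9 + C)*(17 + C))
V(54, -26) + ((W(32) - 1236) + 589) = -10 + (((153 + 32² + 26*32) - 1236) + 589) = -10 + (((153 + 1024 + 832) - 1236) + 589) = -10 + ((2009 - 1236) + 589) = -10 + (773 + 589) = -10 + 1362 = 1352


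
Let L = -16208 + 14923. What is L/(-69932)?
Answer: 1285/69932 ≈ 0.018375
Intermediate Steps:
L = -1285
L/(-69932) = -1285/(-69932) = -1285*(-1/69932) = 1285/69932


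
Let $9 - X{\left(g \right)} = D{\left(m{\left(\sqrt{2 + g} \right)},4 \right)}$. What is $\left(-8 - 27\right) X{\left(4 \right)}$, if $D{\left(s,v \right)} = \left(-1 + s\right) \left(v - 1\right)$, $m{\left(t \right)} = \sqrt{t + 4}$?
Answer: $-420 + 105 \sqrt{4 + \sqrt{6}} \approx -153.34$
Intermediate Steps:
$m{\left(t \right)} = \sqrt{4 + t}$
$D{\left(s,v \right)} = \left(-1 + s\right) \left(-1 + v\right)$
$X{\left(g \right)} = 12 - 3 \sqrt{4 + \sqrt{2 + g}}$ ($X{\left(g \right)} = 9 - \left(1 - \sqrt{4 + \sqrt{2 + g}} - 4 + \sqrt{4 + \sqrt{2 + g}} 4\right) = 9 - \left(1 - \sqrt{4 + \sqrt{2 + g}} - 4 + 4 \sqrt{4 + \sqrt{2 + g}}\right) = 9 - \left(-3 + 3 \sqrt{4 + \sqrt{2 + g}}\right) = 12 - 3 \sqrt{4 + \sqrt{2 + g}}$)
$\left(-8 - 27\right) X{\left(4 \right)} = \left(-8 - 27\right) \left(12 - 3 \sqrt{4 + \sqrt{2 + 4}}\right) = - 35 \left(12 - 3 \sqrt{4 + \sqrt{6}}\right) = -420 + 105 \sqrt{4 + \sqrt{6}}$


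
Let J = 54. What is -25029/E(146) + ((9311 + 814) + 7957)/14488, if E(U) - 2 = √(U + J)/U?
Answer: -966105262051/77025452 + 9135585*√2/21266 ≈ -11935.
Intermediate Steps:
E(U) = 2 + √(54 + U)/U (E(U) = 2 + √(U + 54)/U = 2 + √(54 + U)/U)
-25029/E(146) + ((9311 + 814) + 7957)/14488 = -25029/(2 + √(54 + 146)/146) + ((9311 + 814) + 7957)/14488 = -25029/(2 + √200/146) + (10125 + 7957)*(1/14488) = -25029/(2 + (10*√2)/146) + 18082*(1/14488) = -25029/(2 + 5*√2/73) + 9041/7244 = 9041/7244 - 25029/(2 + 5*√2/73)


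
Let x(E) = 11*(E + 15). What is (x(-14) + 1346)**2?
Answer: 1841449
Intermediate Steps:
x(E) = 165 + 11*E (x(E) = 11*(15 + E) = 165 + 11*E)
(x(-14) + 1346)**2 = ((165 + 11*(-14)) + 1346)**2 = ((165 - 154) + 1346)**2 = (11 + 1346)**2 = 1357**2 = 1841449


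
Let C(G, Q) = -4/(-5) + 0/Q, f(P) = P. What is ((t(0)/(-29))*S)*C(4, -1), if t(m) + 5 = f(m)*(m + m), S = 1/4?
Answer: 1/29 ≈ 0.034483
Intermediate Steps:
C(G, Q) = ⅘ (C(G, Q) = -4*(-⅕) + 0 = ⅘ + 0 = ⅘)
S = ¼ ≈ 0.25000
t(m) = -5 + 2*m² (t(m) = -5 + m*(m + m) = -5 + m*(2*m) = -5 + 2*m²)
((t(0)/(-29))*S)*C(4, -1) = (((-5 + 2*0²)/(-29))*(¼))*(⅘) = (((-5 + 2*0)*(-1/29))*(¼))*(⅘) = (((-5 + 0)*(-1/29))*(¼))*(⅘) = (-5*(-1/29)*(¼))*(⅘) = ((5/29)*(¼))*(⅘) = (5/116)*(⅘) = 1/29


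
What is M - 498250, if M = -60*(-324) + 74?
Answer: -478736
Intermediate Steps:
M = 19514 (M = 19440 + 74 = 19514)
M - 498250 = 19514 - 498250 = -478736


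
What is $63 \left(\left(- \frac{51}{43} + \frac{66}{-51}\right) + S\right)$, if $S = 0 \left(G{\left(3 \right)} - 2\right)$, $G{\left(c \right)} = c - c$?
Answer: $- \frac{114219}{731} \approx -156.25$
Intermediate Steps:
$G{\left(c \right)} = 0$
$S = 0$ ($S = 0 \left(0 - 2\right) = 0 \left(-2\right) = 0$)
$63 \left(\left(- \frac{51}{43} + \frac{66}{-51}\right) + S\right) = 63 \left(\left(- \frac{51}{43} + \frac{66}{-51}\right) + 0\right) = 63 \left(\left(\left(-51\right) \frac{1}{43} + 66 \left(- \frac{1}{51}\right)\right) + 0\right) = 63 \left(\left(- \frac{51}{43} - \frac{22}{17}\right) + 0\right) = 63 \left(- \frac{1813}{731} + 0\right) = 63 \left(- \frac{1813}{731}\right) = - \frac{114219}{731}$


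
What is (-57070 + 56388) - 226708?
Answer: -227390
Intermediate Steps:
(-57070 + 56388) - 226708 = -682 - 226708 = -227390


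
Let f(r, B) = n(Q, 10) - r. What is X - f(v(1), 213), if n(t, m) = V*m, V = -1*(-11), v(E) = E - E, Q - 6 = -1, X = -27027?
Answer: -27137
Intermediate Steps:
Q = 5 (Q = 6 - 1 = 5)
v(E) = 0
V = 11
n(t, m) = 11*m
f(r, B) = 110 - r (f(r, B) = 11*10 - r = 110 - r)
X - f(v(1), 213) = -27027 - (110 - 1*0) = -27027 - (110 + 0) = -27027 - 1*110 = -27027 - 110 = -27137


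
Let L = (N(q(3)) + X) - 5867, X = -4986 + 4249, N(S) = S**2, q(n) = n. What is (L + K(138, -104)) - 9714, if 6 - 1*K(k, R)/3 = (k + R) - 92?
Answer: -16117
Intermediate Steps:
X = -737
K(k, R) = 294 - 3*R - 3*k (K(k, R) = 18 - 3*((k + R) - 92) = 18 - 3*((R + k) - 92) = 18 - 3*(-92 + R + k) = 18 + (276 - 3*R - 3*k) = 294 - 3*R - 3*k)
L = -6595 (L = (3**2 - 737) - 5867 = (9 - 737) - 5867 = -728 - 5867 = -6595)
(L + K(138, -104)) - 9714 = (-6595 + (294 - 3*(-104) - 3*138)) - 9714 = (-6595 + (294 + 312 - 414)) - 9714 = (-6595 + 192) - 9714 = -6403 - 9714 = -16117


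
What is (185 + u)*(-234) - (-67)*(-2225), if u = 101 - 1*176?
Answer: -174815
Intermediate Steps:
u = -75 (u = 101 - 176 = -75)
(185 + u)*(-234) - (-67)*(-2225) = (185 - 75)*(-234) - (-67)*(-2225) = 110*(-234) - 1*149075 = -25740 - 149075 = -174815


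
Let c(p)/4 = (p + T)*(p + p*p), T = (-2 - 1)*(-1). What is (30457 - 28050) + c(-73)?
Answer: -1469273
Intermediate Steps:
T = 3 (T = -3*(-1) = 3)
c(p) = 4*(3 + p)*(p + p²) (c(p) = 4*((p + 3)*(p + p*p)) = 4*((3 + p)*(p + p²)) = 4*(3 + p)*(p + p²))
(30457 - 28050) + c(-73) = (30457 - 28050) + 4*(-73)*(3 + (-73)² + 4*(-73)) = 2407 + 4*(-73)*(3 + 5329 - 292) = 2407 + 4*(-73)*5040 = 2407 - 1471680 = -1469273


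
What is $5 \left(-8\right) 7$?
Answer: $-280$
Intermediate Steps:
$5 \left(-8\right) 7 = \left(-40\right) 7 = -280$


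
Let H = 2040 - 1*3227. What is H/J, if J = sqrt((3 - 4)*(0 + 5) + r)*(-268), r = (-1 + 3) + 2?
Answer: -1187*I/268 ≈ -4.4291*I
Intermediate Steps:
r = 4 (r = 2 + 2 = 4)
H = -1187 (H = 2040 - 3227 = -1187)
J = -268*I (J = sqrt((3 - 4)*(0 + 5) + 4)*(-268) = sqrt(-1*5 + 4)*(-268) = sqrt(-5 + 4)*(-268) = sqrt(-1)*(-268) = I*(-268) = -268*I ≈ -268.0*I)
H/J = -1187*I/268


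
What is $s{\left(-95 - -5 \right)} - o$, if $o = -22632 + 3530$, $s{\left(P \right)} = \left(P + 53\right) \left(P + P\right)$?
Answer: $25762$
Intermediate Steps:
$s{\left(P \right)} = 2 P \left(53 + P\right)$ ($s{\left(P \right)} = \left(53 + P\right) 2 P = 2 P \left(53 + P\right)$)
$o = -19102$
$s{\left(-95 - -5 \right)} - o = 2 \left(-95 - -5\right) \left(53 - 90\right) - -19102 = 2 \left(-95 + 5\right) \left(53 + \left(-95 + 5\right)\right) + 19102 = 2 \left(-90\right) \left(53 - 90\right) + 19102 = 2 \left(-90\right) \left(-37\right) + 19102 = 6660 + 19102 = 25762$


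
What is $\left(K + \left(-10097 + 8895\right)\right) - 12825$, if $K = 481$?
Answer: $-13546$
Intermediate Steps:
$\left(K + \left(-10097 + 8895\right)\right) - 12825 = \left(481 + \left(-10097 + 8895\right)\right) - 12825 = \left(481 - 1202\right) - 12825 = -721 - 12825 = -13546$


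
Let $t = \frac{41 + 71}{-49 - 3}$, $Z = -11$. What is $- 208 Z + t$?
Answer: $\frac{29716}{13} \approx 2285.8$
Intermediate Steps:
$t = - \frac{28}{13}$ ($t = \frac{112}{-52} = 112 \left(- \frac{1}{52}\right) = - \frac{28}{13} \approx -2.1538$)
$- 208 Z + t = \left(-208\right) \left(-11\right) - \frac{28}{13} = 2288 - \frac{28}{13} = \frac{29716}{13}$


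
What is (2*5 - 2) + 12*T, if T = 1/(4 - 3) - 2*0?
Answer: 20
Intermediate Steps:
T = 1 (T = 1/1 + 0 = 1 + 0 = 1)
(2*5 - 2) + 12*T = (2*5 - 2) + 12*1 = (10 - 2) + 12 = 8 + 12 = 20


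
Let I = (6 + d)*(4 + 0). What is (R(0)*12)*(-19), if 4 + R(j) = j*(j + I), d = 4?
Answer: 912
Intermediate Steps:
I = 40 (I = (6 + 4)*(4 + 0) = 10*4 = 40)
R(j) = -4 + j*(40 + j) (R(j) = -4 + j*(j + 40) = -4 + j*(40 + j))
(R(0)*12)*(-19) = ((-4 + 0² + 40*0)*12)*(-19) = ((-4 + 0 + 0)*12)*(-19) = -4*12*(-19) = -48*(-19) = 912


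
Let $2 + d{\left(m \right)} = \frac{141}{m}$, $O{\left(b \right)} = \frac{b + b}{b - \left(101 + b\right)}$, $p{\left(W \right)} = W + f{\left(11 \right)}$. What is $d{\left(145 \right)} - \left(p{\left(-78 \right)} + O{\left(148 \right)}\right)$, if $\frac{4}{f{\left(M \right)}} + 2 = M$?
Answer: $\frac{10473049}{131805} \approx 79.459$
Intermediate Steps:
$f{\left(M \right)} = \frac{4}{-2 + M}$
$p{\left(W \right)} = \frac{4}{9} + W$ ($p{\left(W \right)} = W + \frac{4}{-2 + 11} = W + \frac{4}{9} = \frac{4}{9} + W$)
$O{\left(b \right)} = - \frac{2 b}{101}$ ($O{\left(b \right)} = \frac{2 b}{-101} = 2 b \left(- \frac{1}{101}\right) = - \frac{2 b}{101}$)
$d{\left(m \right)} = -2 + \frac{141}{m}$
$d{\left(145 \right)} - \left(p{\left(-78 \right)} + O{\left(148 \right)}\right) = \left(-2 + \frac{141}{145}\right) - \left(\left(\frac{4}{9} - 78\right) - \frac{296}{101}\right) = \left(-2 + 141 \cdot \frac{1}{145}\right) - \left(- \frac{698}{9} - \frac{296}{101}\right) = \left(-2 + \frac{141}{145}\right) - - \frac{73162}{909} = - \frac{149}{145} + \frac{73162}{909} = \frac{10473049}{131805}$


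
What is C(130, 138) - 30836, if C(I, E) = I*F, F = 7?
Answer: -29926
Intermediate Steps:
C(I, E) = 7*I (C(I, E) = I*7 = 7*I)
C(130, 138) - 30836 = 7*130 - 30836 = 910 - 30836 = -29926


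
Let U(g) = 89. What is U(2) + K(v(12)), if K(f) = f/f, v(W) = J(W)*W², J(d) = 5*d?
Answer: 90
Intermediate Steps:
v(W) = 5*W³ (v(W) = (5*W)*W² = 5*W³)
K(f) = 1
U(2) + K(v(12)) = 89 + 1 = 90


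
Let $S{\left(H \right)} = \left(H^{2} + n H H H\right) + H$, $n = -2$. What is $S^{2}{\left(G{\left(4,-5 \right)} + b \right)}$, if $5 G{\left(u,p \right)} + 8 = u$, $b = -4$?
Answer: $\frac{895685184}{15625} \approx 57324.0$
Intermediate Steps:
$G{\left(u,p \right)} = - \frac{8}{5} + \frac{u}{5}$
$S{\left(H \right)} = H + H^{2} - 2 H^{3}$ ($S{\left(H \right)} = \left(H^{2} + - 2 H H H\right) + H = \left(H^{2} + - 2 H^{2} H\right) + H = \left(H^{2} - 2 H^{3}\right) + H = H + H^{2} - 2 H^{3}$)
$S^{2}{\left(G{\left(4,-5 \right)} + b \right)} = \left(\left(\left(- \frac{8}{5} + \frac{1}{5} \cdot 4\right) - 4\right) \left(1 + \left(\left(- \frac{8}{5} + \frac{1}{5} \cdot 4\right) - 4\right) - 2 \left(\left(- \frac{8}{5} + \frac{1}{5} \cdot 4\right) - 4\right)^{2}\right)\right)^{2} = \left(\left(\left(- \frac{8}{5} + \frac{4}{5}\right) - 4\right) \left(1 + \left(\left(- \frac{8}{5} + \frac{4}{5}\right) - 4\right) - 2 \left(\left(- \frac{8}{5} + \frac{4}{5}\right) - 4\right)^{2}\right)\right)^{2} = \left(\left(- \frac{4}{5} - 4\right) \left(1 - \frac{24}{5} - 2 \left(- \frac{4}{5} - 4\right)^{2}\right)\right)^{2} = \left(- \frac{24 \left(1 - \frac{24}{5} - 2 \left(- \frac{24}{5}\right)^{2}\right)}{5}\right)^{2} = \left(- \frac{24 \left(1 - \frac{24}{5} - \frac{1152}{25}\right)}{5}\right)^{2} = \left(\left(- \frac{24}{5}\right) \left(- \frac{1247}{25}\right)\right)^{2} = \left(\frac{29928}{125}\right)^{2} = \frac{895685184}{15625}$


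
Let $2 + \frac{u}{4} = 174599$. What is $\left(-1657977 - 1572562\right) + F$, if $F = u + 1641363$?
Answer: $-890788$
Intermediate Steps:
$u = 698388$ ($u = -8 + 4 \cdot 174599 = -8 + 698396 = 698388$)
$F = 2339751$ ($F = 698388 + 1641363 = 2339751$)
$\left(-1657977 - 1572562\right) + F = \left(-1657977 - 1572562\right) + 2339751 = -3230539 + 2339751 = -890788$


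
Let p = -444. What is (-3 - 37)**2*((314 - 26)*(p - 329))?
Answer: -356198400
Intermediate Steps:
(-3 - 37)**2*((314 - 26)*(p - 329)) = (-3 - 37)**2*((314 - 26)*(-444 - 329)) = (-40)**2*(288*(-773)) = 1600*(-222624) = -356198400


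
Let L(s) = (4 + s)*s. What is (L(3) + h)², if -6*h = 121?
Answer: 25/36 ≈ 0.69444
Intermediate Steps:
h = -121/6 (h = -⅙*121 = -121/6 ≈ -20.167)
L(s) = s*(4 + s)
(L(3) + h)² = (3*(4 + 3) - 121/6)² = (3*7 - 121/6)² = (21 - 121/6)² = (⅚)² = 25/36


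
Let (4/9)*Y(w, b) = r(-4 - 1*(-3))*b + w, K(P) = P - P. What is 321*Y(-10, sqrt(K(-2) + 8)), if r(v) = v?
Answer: -14445/2 - 2889*sqrt(2)/2 ≈ -9265.3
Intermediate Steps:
K(P) = 0
Y(w, b) = -9*b/4 + 9*w/4 (Y(w, b) = 9*((-4 - 1*(-3))*b + w)/4 = 9*((-4 + 3)*b + w)/4 = 9*(-b + w)/4 = 9*(w - b)/4 = -9*b/4 + 9*w/4)
321*Y(-10, sqrt(K(-2) + 8)) = 321*(-9*sqrt(0 + 8)/4 + (9/4)*(-10)) = 321*(-9*sqrt(2)/2 - 45/2) = 321*(-45/2 - 9*sqrt(2)/2) = -14445/2 - 2889*sqrt(2)/2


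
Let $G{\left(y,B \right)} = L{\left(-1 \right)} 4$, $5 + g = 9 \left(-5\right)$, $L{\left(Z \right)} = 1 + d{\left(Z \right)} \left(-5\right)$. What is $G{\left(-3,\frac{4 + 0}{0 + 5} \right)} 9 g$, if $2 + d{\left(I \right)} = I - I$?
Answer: $-19800$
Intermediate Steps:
$d{\left(I \right)} = -2$ ($d{\left(I \right)} = -2 + \left(I - I\right) = -2 + 0 = -2$)
$L{\left(Z \right)} = 11$ ($L{\left(Z \right)} = 1 - -10 = 1 + 10 = 11$)
$g = -50$ ($g = -5 + 9 \left(-5\right) = -5 - 45 = -50$)
$G{\left(y,B \right)} = 44$ ($G{\left(y,B \right)} = 11 \cdot 4 = 44$)
$G{\left(-3,\frac{4 + 0}{0 + 5} \right)} 9 g = 44 \cdot 9 \left(-50\right) = 396 \left(-50\right) = -19800$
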